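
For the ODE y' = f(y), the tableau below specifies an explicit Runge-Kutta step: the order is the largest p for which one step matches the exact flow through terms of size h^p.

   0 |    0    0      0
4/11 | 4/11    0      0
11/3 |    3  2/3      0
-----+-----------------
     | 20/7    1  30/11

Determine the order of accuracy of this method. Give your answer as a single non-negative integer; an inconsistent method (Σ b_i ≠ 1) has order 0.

0

b = (20/7, 1, 30/11)
c = (0, 4/11, 11/3)
Ac = (0, 0, 8/33)
Σ b_i: 20/7·1 + 1·1 + 30/11·1 = 507/77 ≠ 1 ⇒ order 0.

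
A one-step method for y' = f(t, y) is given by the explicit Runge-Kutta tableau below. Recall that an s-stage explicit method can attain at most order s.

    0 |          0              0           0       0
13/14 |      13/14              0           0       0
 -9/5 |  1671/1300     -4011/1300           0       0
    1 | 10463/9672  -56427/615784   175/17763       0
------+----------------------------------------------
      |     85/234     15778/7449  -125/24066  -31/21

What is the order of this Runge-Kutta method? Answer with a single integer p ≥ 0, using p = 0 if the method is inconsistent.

b = (85/234, 15778/7449, -125/24066, -31/21)
c = (0, 13/14, -9/5, 1)
Ac = (0, 0, -573/200, -51/496)
Σ b_i: 85/234·1 + 15778/7449·1 + (-125/24066)·1 + (-31/21)·1 = 1 ✓
b·c: 15778/7449·13/14 + (-125/24066)·(-9/5) + (-31/21)·1 = 1/2 ✓
b·c²: 15778/7449·169/196 + (-125/24066)·81/25 + (-31/21)·1 = 1/3 ✓
b·Ac: (-125/24066)·(-573/200) + (-31/21)·(-51/496) = 1/6 ✓
b·c³: 15778/7449·2197/2744 + (-125/24066)·(-729/125) + (-31/21)·1 = 1/4 ✓
b·(c∘Ac): (-125/24066)·5157/1000 + (-31/21)·(-51/496) = 1/8 ✓
b·Ac²: (-125/24066)·(-7449/2800) + (-31/21)·(-327/6944) = 1/12 ✓
b·A²c: (-31/21)·(-7/248) = 1/24 ✓; 4 stages ⇒ order 4.

4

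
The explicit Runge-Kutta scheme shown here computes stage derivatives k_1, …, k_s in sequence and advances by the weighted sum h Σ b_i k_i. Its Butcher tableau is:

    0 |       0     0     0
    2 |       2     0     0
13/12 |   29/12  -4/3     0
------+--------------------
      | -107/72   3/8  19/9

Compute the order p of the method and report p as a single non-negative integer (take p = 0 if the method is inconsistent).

b = (-107/72, 3/8, 19/9)
c = (0, 2, 13/12)
Ac = (0, 0, -8/3)
Σ b_i: (-107/72)·1 + 3/8·1 + 19/9·1 = 1 ✓
b·c: 3/8·2 + 19/9·13/12 = 82/27 ≠ 1/2 ⇒ order 1.

1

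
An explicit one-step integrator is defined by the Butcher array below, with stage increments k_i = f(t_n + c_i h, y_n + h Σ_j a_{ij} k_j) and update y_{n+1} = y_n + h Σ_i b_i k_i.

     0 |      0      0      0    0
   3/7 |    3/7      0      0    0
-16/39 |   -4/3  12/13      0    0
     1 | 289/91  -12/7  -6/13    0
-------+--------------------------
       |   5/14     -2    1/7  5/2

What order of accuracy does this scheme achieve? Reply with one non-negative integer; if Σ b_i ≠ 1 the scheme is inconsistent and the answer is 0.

1

b = (5/14, -2, 1/7, 5/2)
c = (0, 3/7, -16/39, 1)
Ac = (0, 0, 36/91, -4516/8281)
Σ b_i: 5/14·1 + (-2)·1 + 1/7·1 + 5/2·1 = 1 ✓
b·c: (-2)·3/7 + 1/7·(-16/39) + 5/2·1 = 865/546 ≠ 1/2 ⇒ order 1.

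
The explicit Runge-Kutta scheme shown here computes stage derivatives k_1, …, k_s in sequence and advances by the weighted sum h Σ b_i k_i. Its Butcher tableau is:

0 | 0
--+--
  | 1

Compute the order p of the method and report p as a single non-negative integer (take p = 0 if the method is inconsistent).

b = (1)
c = (0)
Σ b_i: 1·1 = 1 ✓; 1 stage ⇒ order 1.

1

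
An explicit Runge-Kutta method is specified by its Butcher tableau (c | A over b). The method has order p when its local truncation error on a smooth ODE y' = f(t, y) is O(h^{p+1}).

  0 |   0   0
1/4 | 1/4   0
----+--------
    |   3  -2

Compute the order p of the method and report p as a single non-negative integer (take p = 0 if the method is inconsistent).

b = (3, -2)
c = (0, 1/4)
Σ b_i: 3·1 + (-2)·1 = 1 ✓
b·c: (-2)·1/4 = -1/2 ≠ 1/2 ⇒ order 1.

1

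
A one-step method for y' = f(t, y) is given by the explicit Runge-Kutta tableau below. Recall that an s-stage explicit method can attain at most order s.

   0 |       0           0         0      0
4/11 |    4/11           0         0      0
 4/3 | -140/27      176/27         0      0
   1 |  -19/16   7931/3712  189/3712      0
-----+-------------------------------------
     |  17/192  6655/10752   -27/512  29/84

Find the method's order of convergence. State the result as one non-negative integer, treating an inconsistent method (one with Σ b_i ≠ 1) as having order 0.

4

b = (17/192, 6655/10752, -27/512, 29/84)
c = (0, 4/11, 4/3, 1)
Ac = (0, 0, 64/27, 49/58)
Σ b_i: 17/192·1 + 6655/10752·1 + (-27/512)·1 + 29/84·1 = 1 ✓
b·c: 6655/10752·4/11 + (-27/512)·4/3 + 29/84·1 = 1/2 ✓
b·c²: 6655/10752·16/121 + (-27/512)·16/9 + 29/84·1 = 1/3 ✓
b·Ac: (-27/512)·64/27 + 29/84·49/58 = 1/6 ✓
b·c³: 6655/10752·64/1331 + (-27/512)·64/27 + 29/84·1 = 1/4 ✓
b·(c∘Ac): (-27/512)·256/81 + 29/84·49/58 = 1/8 ✓
b·Ac²: (-27/512)·256/297 + 29/84·119/319 = 1/12 ✓
b·A²c: 29/84·7/58 = 1/24 ✓; 4 stages ⇒ order 4.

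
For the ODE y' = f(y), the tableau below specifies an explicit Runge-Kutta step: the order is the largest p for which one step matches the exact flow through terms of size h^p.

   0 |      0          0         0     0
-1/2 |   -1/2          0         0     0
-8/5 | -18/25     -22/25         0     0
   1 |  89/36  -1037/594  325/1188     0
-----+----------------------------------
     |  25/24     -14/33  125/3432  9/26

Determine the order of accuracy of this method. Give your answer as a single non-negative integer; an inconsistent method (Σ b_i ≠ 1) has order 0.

b = (25/24, -14/33, 125/3432, 9/26)
c = (0, -1/2, -8/5, 1)
Ac = (0, 0, 11/25, 47/108)
Σ b_i: 25/24·1 + (-14/33)·1 + 125/3432·1 + 9/26·1 = 1 ✓
b·c: (-14/33)·(-1/2) + 125/3432·(-8/5) + 9/26·1 = 1/2 ✓
b·c²: (-14/33)·1/4 + 125/3432·64/25 + 9/26·1 = 1/3 ✓
b·Ac: 125/3432·11/25 + 9/26·47/108 = 1/6 ✓
b·c³: (-14/33)·(-1/8) + 125/3432·(-512/125) + 9/26·1 = 1/4 ✓
b·(c∘Ac): 125/3432·(-88/125) + 9/26·47/108 = 1/8 ✓
b·Ac²: 125/3432·(-11/50) + 9/26·19/72 = 1/12 ✓
b·A²c: 9/26·13/108 = 1/24 ✓; 4 stages ⇒ order 4.

4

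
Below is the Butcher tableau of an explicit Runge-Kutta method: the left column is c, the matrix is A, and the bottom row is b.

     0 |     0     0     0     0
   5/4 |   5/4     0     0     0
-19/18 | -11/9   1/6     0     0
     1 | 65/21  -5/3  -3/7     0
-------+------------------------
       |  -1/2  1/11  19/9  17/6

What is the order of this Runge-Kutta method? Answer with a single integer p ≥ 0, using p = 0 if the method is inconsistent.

b = (-1/2, 1/11, 19/9, 17/6)
c = (0, 5/4, -19/18, 1)
Ac = (0, 0, 5/24, -137/84)
Σ b_i: (-1/2)·1 + 1/11·1 + 19/9·1 + 17/6·1 = 449/99 ≠ 1 ⇒ order 0.

0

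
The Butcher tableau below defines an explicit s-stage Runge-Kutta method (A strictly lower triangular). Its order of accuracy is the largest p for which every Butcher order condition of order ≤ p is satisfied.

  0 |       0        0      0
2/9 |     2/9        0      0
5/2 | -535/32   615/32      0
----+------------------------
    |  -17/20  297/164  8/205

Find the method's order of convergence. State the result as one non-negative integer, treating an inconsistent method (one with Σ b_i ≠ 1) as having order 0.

b = (-17/20, 297/164, 8/205)
c = (0, 2/9, 5/2)
Ac = (0, 0, 205/48)
Σ b_i: (-17/20)·1 + 297/164·1 + 8/205·1 = 1 ✓
b·c: 297/164·2/9 + 8/205·5/2 = 1/2 ✓
b·c²: 297/164·4/81 + 8/205·25/4 = 1/3 ✓
b·Ac: 8/205·205/48 = 1/6 ✓; 3 stages ⇒ order 3.

3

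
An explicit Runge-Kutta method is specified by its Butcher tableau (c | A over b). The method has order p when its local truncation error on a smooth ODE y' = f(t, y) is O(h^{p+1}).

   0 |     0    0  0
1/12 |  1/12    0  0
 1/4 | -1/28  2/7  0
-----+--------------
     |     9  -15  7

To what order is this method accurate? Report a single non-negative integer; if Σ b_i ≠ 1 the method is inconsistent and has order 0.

b = (9, -15, 7)
c = (0, 1/12, 1/4)
Ac = (0, 0, 1/42)
Σ b_i: 9·1 + (-15)·1 + 7·1 = 1 ✓
b·c: (-15)·1/12 + 7·1/4 = 1/2 ✓
b·c²: (-15)·1/144 + 7·1/16 = 1/3 ✓
b·Ac: 7·1/42 = 1/6 ✓; 3 stages ⇒ order 3.

3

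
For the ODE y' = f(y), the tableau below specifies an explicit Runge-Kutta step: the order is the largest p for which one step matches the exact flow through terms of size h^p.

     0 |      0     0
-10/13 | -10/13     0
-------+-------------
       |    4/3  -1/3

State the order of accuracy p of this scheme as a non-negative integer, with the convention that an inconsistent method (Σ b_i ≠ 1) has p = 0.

b = (4/3, -1/3)
c = (0, -10/13)
Σ b_i: 4/3·1 + (-1/3)·1 = 1 ✓
b·c: (-1/3)·(-10/13) = 10/39 ≠ 1/2 ⇒ order 1.

1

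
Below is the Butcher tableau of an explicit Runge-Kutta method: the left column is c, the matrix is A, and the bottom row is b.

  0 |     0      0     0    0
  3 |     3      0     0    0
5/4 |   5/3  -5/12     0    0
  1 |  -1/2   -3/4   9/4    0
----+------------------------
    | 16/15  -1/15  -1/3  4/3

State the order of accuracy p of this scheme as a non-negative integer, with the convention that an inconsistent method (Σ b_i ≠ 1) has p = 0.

b = (16/15, -1/15, -1/3, 4/3)
c = (0, 3, 5/4, 1)
Ac = (0, 0, -5/4, 9/16)
Σ b_i: 16/15·1 + (-1/15)·1 + (-1/3)·1 + 4/3·1 = 2 ≠ 1 ⇒ order 0.

0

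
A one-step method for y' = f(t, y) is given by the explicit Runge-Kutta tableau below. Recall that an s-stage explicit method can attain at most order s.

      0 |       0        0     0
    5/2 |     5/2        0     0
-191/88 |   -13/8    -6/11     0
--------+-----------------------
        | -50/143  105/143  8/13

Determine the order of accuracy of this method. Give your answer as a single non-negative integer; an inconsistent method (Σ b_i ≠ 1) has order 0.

2

b = (-50/143, 105/143, 8/13)
c = (0, 5/2, -191/88)
Ac = (0, 0, -15/11)
Σ b_i: (-50/143)·1 + 105/143·1 + 8/13·1 = 1 ✓
b·c: 105/143·5/2 + 8/13·(-191/88) = 1/2 ✓
b·c²: 105/143·25/4 + 8/13·36481/7744 = 94231/12584 ≠ 1/3 ⇒ order 2.
b·Ac: 8/13·(-15/11) = -120/143 ≠ 1/6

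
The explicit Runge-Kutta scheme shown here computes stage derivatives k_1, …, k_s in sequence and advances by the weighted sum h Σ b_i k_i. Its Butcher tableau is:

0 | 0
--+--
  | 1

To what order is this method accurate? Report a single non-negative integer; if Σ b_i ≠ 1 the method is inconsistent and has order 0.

b = (1)
c = (0)
Σ b_i: 1·1 = 1 ✓; 1 stage ⇒ order 1.

1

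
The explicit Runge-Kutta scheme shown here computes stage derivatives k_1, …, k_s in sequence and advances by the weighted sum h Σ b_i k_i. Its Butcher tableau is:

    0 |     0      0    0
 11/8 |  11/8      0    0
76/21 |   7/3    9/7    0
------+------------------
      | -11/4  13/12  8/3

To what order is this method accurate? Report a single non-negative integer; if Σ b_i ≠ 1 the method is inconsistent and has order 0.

b = (-11/4, 13/12, 8/3)
c = (0, 11/8, 76/21)
Ac = (0, 0, 99/56)
Σ b_i: (-11/4)·1 + 13/12·1 + 8/3·1 = 1 ✓
b·c: 13/12·11/8 + 8/3·76/21 = 22459/2016 ≠ 1/2 ⇒ order 1.

1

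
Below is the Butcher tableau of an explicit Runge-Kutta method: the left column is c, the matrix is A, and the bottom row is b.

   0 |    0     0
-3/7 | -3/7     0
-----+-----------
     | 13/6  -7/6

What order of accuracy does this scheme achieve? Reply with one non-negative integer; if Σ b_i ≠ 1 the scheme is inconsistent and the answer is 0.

2

b = (13/6, -7/6)
c = (0, -3/7)
Σ b_i: 13/6·1 + (-7/6)·1 = 1 ✓
b·c: (-7/6)·(-3/7) = 1/2 ✓; 2 stages ⇒ order 2.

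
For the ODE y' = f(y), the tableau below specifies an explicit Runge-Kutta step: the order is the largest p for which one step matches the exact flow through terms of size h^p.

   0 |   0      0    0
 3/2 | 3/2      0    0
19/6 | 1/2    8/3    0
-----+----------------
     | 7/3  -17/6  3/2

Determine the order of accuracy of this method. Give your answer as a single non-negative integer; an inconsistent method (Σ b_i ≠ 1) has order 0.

2

b = (7/3, -17/6, 3/2)
c = (0, 3/2, 19/6)
Ac = (0, 0, 4)
Σ b_i: 7/3·1 + (-17/6)·1 + 3/2·1 = 1 ✓
b·c: (-17/6)·3/2 + 3/2·19/6 = 1/2 ✓
b·c²: (-17/6)·9/4 + 3/2·361/36 = 26/3 ≠ 1/3 ⇒ order 2.
b·Ac: 3/2·4 = 6 ≠ 1/6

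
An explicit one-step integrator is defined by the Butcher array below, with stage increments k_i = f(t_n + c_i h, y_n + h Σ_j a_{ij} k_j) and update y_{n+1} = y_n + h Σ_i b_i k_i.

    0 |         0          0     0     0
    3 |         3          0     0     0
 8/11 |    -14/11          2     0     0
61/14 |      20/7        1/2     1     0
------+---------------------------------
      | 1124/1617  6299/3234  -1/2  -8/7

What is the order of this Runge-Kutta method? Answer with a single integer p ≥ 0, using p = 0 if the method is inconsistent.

2

b = (1124/1617, 6299/3234, -1/2, -8/7)
c = (0, 3, 8/11, 61/14)
Ac = (0, 0, 6, 49/22)
Σ b_i: 1124/1617·1 + 6299/3234·1 + (-1/2)·1 + (-8/7)·1 = 1 ✓
b·c: 6299/3234·3 + (-1/2)·8/11 + (-8/7)·61/14 = 1/2 ✓
b·c²: 6299/3234·9 + (-1/2)·64/121 + (-8/7)·3721/196 = -367847/83006 ≠ 1/3 ⇒ order 2.
b·Ac: (-1/2)·6 + (-8/7)·49/22 = -61/11 ≠ 1/6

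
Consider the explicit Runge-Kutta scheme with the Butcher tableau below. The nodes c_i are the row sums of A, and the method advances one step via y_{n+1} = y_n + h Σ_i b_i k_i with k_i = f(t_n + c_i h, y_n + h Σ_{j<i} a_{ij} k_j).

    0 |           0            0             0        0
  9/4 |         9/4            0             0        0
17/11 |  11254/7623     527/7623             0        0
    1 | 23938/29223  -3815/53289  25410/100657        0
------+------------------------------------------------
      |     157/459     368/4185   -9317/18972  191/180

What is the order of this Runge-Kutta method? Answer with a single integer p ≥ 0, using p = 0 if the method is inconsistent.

4

b = (157/459, 368/4185, -9317/18972, 191/180)
c = (0, 9/4, 17/11, 1)
Ac = (0, 0, 527/3388, 175/764)
Σ b_i: 157/459·1 + 368/4185·1 + (-9317/18972)·1 + 191/180·1 = 1 ✓
b·c: 368/4185·9/4 + (-9317/18972)·17/11 + 191/180·1 = 1/2 ✓
b·c²: 368/4185·81/16 + (-9317/18972)·289/121 + 191/180·1 = 1/3 ✓
b·Ac: (-9317/18972)·527/3388 + 191/180·175/764 = 1/6 ✓
b·c³: 368/4185·729/64 + (-9317/18972)·4913/1331 + 191/180·1 = 1/4 ✓
b·(c∘Ac): (-9317/18972)·8959/37268 + 191/180·175/764 = 1/8 ✓
b·Ac²: (-9317/18972)·4743/13552 + 191/180·735/3056 = 1/12 ✓
b·A²c: 191/180·15/382 = 1/24 ✓; 4 stages ⇒ order 4.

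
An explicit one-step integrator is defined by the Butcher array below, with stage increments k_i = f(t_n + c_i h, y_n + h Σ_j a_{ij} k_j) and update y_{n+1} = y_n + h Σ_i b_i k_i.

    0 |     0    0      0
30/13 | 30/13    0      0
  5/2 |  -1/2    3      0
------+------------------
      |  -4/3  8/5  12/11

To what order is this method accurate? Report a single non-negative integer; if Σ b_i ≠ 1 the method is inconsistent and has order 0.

b = (-4/3, 8/5, 12/11)
c = (0, 30/13, 5/2)
Ac = (0, 0, 90/13)
Σ b_i: (-4/3)·1 + 8/5·1 + 12/11·1 = 224/165 ≠ 1 ⇒ order 0.

0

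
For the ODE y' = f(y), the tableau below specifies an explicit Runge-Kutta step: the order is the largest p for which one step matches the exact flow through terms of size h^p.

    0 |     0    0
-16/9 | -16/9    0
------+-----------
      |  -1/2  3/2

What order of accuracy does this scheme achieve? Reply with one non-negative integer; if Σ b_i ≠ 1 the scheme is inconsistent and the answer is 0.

b = (-1/2, 3/2)
c = (0, -16/9)
Σ b_i: (-1/2)·1 + 3/2·1 = 1 ✓
b·c: 3/2·(-16/9) = -8/3 ≠ 1/2 ⇒ order 1.

1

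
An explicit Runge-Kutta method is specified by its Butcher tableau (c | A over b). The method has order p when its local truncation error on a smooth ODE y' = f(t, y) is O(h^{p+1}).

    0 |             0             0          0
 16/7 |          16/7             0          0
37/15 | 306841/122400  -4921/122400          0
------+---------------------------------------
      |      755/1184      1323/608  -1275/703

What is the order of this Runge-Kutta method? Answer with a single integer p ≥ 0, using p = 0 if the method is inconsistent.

b = (755/1184, 1323/608, -1275/703)
c = (0, 16/7, 37/15)
Ac = (0, 0, -703/7650)
Σ b_i: 755/1184·1 + 1323/608·1 + (-1275/703)·1 = 1 ✓
b·c: 1323/608·16/7 + (-1275/703)·37/15 = 1/2 ✓
b·c²: 1323/608·256/49 + (-1275/703)·1369/225 = 1/3 ✓
b·Ac: (-1275/703)·(-703/7650) = 1/6 ✓; 3 stages ⇒ order 3.

3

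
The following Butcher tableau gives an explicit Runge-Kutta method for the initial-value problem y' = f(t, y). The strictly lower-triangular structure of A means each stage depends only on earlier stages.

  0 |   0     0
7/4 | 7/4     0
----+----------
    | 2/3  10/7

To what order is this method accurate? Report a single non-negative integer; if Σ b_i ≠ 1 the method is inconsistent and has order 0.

b = (2/3, 10/7)
c = (0, 7/4)
Σ b_i: 2/3·1 + 10/7·1 = 44/21 ≠ 1 ⇒ order 0.

0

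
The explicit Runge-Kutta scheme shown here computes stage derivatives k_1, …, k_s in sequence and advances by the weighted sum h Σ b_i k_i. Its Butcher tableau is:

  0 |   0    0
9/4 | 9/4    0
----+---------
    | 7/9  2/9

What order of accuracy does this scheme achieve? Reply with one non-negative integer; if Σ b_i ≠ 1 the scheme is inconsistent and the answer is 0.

b = (7/9, 2/9)
c = (0, 9/4)
Σ b_i: 7/9·1 + 2/9·1 = 1 ✓
b·c: 2/9·9/4 = 1/2 ✓; 2 stages ⇒ order 2.

2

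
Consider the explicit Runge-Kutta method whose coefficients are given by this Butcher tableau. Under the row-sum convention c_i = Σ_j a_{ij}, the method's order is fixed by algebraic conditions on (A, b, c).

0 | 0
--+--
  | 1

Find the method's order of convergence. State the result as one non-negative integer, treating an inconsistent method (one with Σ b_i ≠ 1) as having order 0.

1

b = (1)
c = (0)
Σ b_i: 1·1 = 1 ✓; 1 stage ⇒ order 1.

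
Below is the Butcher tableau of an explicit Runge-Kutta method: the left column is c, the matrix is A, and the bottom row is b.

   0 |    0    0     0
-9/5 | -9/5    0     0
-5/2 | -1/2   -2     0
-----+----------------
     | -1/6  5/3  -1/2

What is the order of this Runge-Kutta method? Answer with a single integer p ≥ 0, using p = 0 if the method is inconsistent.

b = (-1/6, 5/3, -1/2)
c = (0, -9/5, -5/2)
Ac = (0, 0, 18/5)
Σ b_i: (-1/6)·1 + 5/3·1 + (-1/2)·1 = 1 ✓
b·c: 5/3·(-9/5) + (-1/2)·(-5/2) = -7/4 ≠ 1/2 ⇒ order 1.

1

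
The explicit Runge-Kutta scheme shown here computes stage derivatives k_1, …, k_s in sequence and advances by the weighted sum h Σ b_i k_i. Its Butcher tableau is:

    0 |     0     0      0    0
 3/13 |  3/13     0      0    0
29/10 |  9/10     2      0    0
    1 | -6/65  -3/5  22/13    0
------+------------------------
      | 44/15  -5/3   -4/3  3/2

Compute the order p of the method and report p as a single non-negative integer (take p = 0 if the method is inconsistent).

0

b = (44/15, -5/3, -4/3, 3/2)
c = (0, 3/13, 29/10, 1)
Ac = (0, 0, 6/13, 62/13)
Σ b_i: 44/15·1 + (-5/3)·1 + (-4/3)·1 + 3/2·1 = 43/30 ≠ 1 ⇒ order 0.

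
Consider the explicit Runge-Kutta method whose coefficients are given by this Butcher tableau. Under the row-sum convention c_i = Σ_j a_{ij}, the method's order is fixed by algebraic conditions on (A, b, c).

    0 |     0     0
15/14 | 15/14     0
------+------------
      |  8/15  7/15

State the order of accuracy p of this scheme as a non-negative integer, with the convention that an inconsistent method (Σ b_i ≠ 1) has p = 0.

2

b = (8/15, 7/15)
c = (0, 15/14)
Σ b_i: 8/15·1 + 7/15·1 = 1 ✓
b·c: 7/15·15/14 = 1/2 ✓; 2 stages ⇒ order 2.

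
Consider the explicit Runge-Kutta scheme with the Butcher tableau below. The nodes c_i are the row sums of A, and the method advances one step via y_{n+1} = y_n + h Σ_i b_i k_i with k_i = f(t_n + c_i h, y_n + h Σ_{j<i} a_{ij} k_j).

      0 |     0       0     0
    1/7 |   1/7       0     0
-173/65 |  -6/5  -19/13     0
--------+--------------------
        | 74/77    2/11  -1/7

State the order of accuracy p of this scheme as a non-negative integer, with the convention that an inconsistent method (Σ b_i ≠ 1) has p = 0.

b = (74/77, 2/11, -1/7)
c = (0, 1/7, -173/65)
Ac = (0, 0, -19/91)
Σ b_i: 74/77·1 + 2/11·1 + (-1/7)·1 = 1 ✓
b·c: 2/11·1/7 + (-1/7)·(-173/65) = 2033/5005 ≠ 1/2 ⇒ order 1.

1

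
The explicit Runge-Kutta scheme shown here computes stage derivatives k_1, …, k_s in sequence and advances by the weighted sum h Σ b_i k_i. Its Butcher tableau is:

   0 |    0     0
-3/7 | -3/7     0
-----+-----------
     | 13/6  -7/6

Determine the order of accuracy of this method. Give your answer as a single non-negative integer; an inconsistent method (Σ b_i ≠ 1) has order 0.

b = (13/6, -7/6)
c = (0, -3/7)
Σ b_i: 13/6·1 + (-7/6)·1 = 1 ✓
b·c: (-7/6)·(-3/7) = 1/2 ✓; 2 stages ⇒ order 2.

2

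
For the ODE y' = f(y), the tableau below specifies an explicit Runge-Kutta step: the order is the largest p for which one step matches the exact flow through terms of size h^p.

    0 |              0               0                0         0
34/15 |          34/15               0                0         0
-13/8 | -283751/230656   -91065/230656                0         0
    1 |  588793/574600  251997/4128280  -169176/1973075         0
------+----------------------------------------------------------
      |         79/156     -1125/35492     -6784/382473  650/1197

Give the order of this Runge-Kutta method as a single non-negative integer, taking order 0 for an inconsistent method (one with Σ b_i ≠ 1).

4

b = (79/156, -1125/35492, -6784/382473, 650/1197)
c = (0, 34/15, -13/8, 1)
Ac = (0, 0, -6071/6784, 361/1300)
Σ b_i: 79/156·1 + (-1125/35492)·1 + (-6784/382473)·1 + 650/1197·1 = 1 ✓
b·c: (-1125/35492)·34/15 + (-6784/382473)·(-13/8) + 650/1197·1 = 1/2 ✓
b·c²: (-1125/35492)·1156/225 + (-6784/382473)·169/64 + 650/1197·1 = 1/3 ✓
b·Ac: (-6784/382473)·(-6071/6784) + 650/1197·361/1300 = 1/6 ✓
b·c³: (-1125/35492)·39304/3375 + (-6784/382473)·(-2197/512) + 650/1197·1 = 1/4 ✓
b·(c∘Ac): (-6784/382473)·78923/54272 + 650/1197·361/1300 = 1/8 ✓
b·Ac²: (-6784/382473)·(-103207/50880) + 650/1197·3401/39000 = 1/12 ✓
b·A²c: 650/1197·399/5200 = 1/24 ✓; 4 stages ⇒ order 4.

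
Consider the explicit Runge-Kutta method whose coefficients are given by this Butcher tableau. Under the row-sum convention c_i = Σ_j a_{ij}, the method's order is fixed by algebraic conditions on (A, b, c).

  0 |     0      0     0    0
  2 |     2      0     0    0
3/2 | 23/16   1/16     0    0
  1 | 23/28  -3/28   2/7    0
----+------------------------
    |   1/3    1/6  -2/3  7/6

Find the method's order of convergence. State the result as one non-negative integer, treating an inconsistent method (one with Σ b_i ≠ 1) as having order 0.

4

b = (1/3, 1/6, -2/3, 7/6)
c = (0, 2, 3/2, 1)
Ac = (0, 0, 1/8, 3/14)
Σ b_i: 1/3·1 + 1/6·1 + (-2/3)·1 + 7/6·1 = 1 ✓
b·c: 1/6·2 + (-2/3)·3/2 + 7/6·1 = 1/2 ✓
b·c²: 1/6·4 + (-2/3)·9/4 + 7/6·1 = 1/3 ✓
b·Ac: (-2/3)·1/8 + 7/6·3/14 = 1/6 ✓
b·c³: 1/6·8 + (-2/3)·27/8 + 7/6·1 = 1/4 ✓
b·(c∘Ac): (-2/3)·3/16 + 7/6·3/14 = 1/8 ✓
b·Ac²: (-2/3)·1/4 + 7/6·3/14 = 1/12 ✓
b·A²c: 7/6·1/28 = 1/24 ✓; 4 stages ⇒ order 4.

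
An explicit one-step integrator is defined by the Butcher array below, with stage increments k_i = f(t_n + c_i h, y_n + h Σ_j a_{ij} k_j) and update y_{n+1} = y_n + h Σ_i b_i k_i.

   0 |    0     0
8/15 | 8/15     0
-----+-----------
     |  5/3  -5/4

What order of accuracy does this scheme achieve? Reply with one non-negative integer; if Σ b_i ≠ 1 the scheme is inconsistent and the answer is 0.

0

b = (5/3, -5/4)
c = (0, 8/15)
Σ b_i: 5/3·1 + (-5/4)·1 = 5/12 ≠ 1 ⇒ order 0.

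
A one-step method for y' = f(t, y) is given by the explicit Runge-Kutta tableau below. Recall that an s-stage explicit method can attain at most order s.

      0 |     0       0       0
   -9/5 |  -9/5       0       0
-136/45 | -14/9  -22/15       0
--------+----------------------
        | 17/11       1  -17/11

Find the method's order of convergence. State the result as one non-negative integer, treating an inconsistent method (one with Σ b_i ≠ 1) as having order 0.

1

b = (17/11, 1, -17/11)
c = (0, -9/5, -136/45)
Ac = (0, 0, 66/25)
Σ b_i: 17/11·1 + 1·1 + (-17/11)·1 = 1 ✓
b·c: 1·(-9/5) + (-17/11)·(-136/45) = 1421/495 ≠ 1/2 ⇒ order 1.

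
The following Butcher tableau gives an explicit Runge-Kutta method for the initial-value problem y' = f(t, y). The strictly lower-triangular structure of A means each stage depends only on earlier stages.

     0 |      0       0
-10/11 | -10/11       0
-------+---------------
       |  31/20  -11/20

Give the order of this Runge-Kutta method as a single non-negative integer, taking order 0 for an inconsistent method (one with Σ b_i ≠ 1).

2

b = (31/20, -11/20)
c = (0, -10/11)
Σ b_i: 31/20·1 + (-11/20)·1 = 1 ✓
b·c: (-11/20)·(-10/11) = 1/2 ✓; 2 stages ⇒ order 2.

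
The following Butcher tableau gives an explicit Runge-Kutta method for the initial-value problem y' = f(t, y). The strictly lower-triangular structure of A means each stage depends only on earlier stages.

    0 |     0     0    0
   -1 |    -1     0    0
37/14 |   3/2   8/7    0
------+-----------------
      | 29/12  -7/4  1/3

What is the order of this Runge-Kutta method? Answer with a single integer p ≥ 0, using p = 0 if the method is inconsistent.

1

b = (29/12, -7/4, 1/3)
c = (0, -1, 37/14)
Ac = (0, 0, -8/7)
Σ b_i: 29/12·1 + (-7/4)·1 + 1/3·1 = 1 ✓
b·c: (-7/4)·(-1) + 1/3·37/14 = 221/84 ≠ 1/2 ⇒ order 1.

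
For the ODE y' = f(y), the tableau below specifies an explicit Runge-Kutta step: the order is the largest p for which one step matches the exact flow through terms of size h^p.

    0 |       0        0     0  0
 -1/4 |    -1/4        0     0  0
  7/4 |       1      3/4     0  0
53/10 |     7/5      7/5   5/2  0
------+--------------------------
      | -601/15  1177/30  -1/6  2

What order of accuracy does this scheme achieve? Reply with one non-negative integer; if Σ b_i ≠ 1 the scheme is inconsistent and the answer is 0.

2

b = (-601/15, 1177/30, -1/6, 2)
c = (0, -1/4, 7/4, 53/10)
Ac = (0, 0, -3/16, 161/40)
Σ b_i: (-601/15)·1 + 1177/30·1 + (-1/6)·1 + 2·1 = 1 ✓
b·c: 1177/30·(-1/4) + (-1/6)·7/4 + 2·53/10 = 1/2 ✓
b·c²: 1177/30·1/16 + (-1/6)·49/16 + 2·2809/100 = 34873/600 ≠ 1/3 ⇒ order 2.
b·Ac: (-1/6)·(-3/16) + 2·161/40 = 1293/160 ≠ 1/6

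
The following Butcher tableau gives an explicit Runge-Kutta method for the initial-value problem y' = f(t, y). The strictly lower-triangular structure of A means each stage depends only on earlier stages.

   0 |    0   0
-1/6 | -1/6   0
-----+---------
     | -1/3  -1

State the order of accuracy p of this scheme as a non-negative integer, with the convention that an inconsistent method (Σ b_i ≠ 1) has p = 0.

0

b = (-1/3, -1)
c = (0, -1/6)
Σ b_i: (-1/3)·1 + (-1)·1 = -4/3 ≠ 1 ⇒ order 0.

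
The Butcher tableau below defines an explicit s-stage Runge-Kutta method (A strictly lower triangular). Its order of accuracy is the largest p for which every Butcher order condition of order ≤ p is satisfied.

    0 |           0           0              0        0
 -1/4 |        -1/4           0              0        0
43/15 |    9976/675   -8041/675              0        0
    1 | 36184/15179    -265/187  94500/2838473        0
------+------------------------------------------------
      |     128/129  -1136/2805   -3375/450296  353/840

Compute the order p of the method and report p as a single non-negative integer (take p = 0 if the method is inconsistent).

4

b = (128/129, -1136/2805, -3375/450296, 353/840)
c = (0, -1/4, 43/15, 1)
Ac = (0, 0, 8041/2700, 635/1412)
Σ b_i: 128/129·1 + (-1136/2805)·1 + (-3375/450296)·1 + 353/840·1 = 1 ✓
b·c: (-1136/2805)·(-1/4) + (-3375/450296)·43/15 + 353/840·1 = 1/2 ✓
b·c²: (-1136/2805)·1/16 + (-3375/450296)·1849/225 + 353/840·1 = 1/3 ✓
b·Ac: (-3375/450296)·8041/2700 + 353/840·635/1412 = 1/6 ✓
b·c³: (-1136/2805)·(-1/64) + (-3375/450296)·79507/3375 + 353/840·1 = 1/4 ✓
b·(c∘Ac): (-3375/450296)·345763/40500 + 353/840·635/1412 = 1/8 ✓
b·Ac²: (-3375/450296)·(-8041/10800) + 353/840·1045/5648 = 1/12 ✓
b·A²c: 353/840·35/353 = 1/24 ✓; 4 stages ⇒ order 4.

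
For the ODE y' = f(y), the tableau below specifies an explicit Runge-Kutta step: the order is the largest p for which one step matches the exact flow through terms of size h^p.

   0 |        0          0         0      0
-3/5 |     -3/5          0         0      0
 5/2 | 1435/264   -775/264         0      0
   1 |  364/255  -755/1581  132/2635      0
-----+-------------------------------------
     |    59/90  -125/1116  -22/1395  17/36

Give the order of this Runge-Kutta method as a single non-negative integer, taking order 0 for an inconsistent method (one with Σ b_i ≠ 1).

4

b = (59/90, -125/1116, -22/1395, 17/36)
c = (0, -3/5, 5/2, 1)
Ac = (0, 0, 155/88, 7/17)
Σ b_i: 59/90·1 + (-125/1116)·1 + (-22/1395)·1 + 17/36·1 = 1 ✓
b·c: (-125/1116)·(-3/5) + (-22/1395)·5/2 + 17/36·1 = 1/2 ✓
b·c²: (-125/1116)·9/25 + (-22/1395)·25/4 + 17/36·1 = 1/3 ✓
b·Ac: (-22/1395)·155/88 + 17/36·7/17 = 1/6 ✓
b·c³: (-125/1116)·(-27/125) + (-22/1395)·125/8 + 17/36·1 = 1/4 ✓
b·(c∘Ac): (-22/1395)·775/176 + 17/36·7/17 = 1/8 ✓
b·Ac²: (-22/1395)·(-93/88) + 17/36·12/85 = 1/12 ✓
b·A²c: 17/36·3/34 = 1/24 ✓; 4 stages ⇒ order 4.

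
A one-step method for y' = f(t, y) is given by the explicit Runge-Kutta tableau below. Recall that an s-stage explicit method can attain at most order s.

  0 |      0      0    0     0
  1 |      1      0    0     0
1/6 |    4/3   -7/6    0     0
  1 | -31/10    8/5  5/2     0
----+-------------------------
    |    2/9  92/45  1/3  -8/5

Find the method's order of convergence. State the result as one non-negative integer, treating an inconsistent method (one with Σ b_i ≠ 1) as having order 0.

2

b = (2/9, 92/45, 1/3, -8/5)
c = (0, 1, 1/6, 1)
Ac = (0, 0, -7/6, 121/60)
Σ b_i: 2/9·1 + 92/45·1 + 1/3·1 + (-8/5)·1 = 1 ✓
b·c: 92/45·1 + 1/3·1/6 + (-8/5)·1 = 1/2 ✓
b·c²: 92/45·1 + 1/3·1/36 + (-8/5)·1 = 49/108 ≠ 1/3 ⇒ order 2.
b·Ac: 1/3·(-7/6) + (-8/5)·121/60 = -1627/450 ≠ 1/6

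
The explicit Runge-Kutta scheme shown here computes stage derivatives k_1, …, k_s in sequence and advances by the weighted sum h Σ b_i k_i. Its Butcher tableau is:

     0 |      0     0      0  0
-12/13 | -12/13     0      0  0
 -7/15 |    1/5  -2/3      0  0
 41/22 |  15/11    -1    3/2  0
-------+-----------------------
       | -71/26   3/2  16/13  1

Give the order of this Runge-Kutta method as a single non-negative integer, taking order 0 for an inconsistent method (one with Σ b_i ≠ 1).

1

b = (-71/26, 3/2, 16/13, 1)
c = (0, -12/13, -7/15, 41/22)
Ac = (0, 0, 8/13, 29/130)
Σ b_i: (-71/26)·1 + 3/2·1 + 16/13·1 + 1·1 = 1 ✓
b·c: 3/2·(-12/13) + 16/13·(-7/15) + 1·41/22 = -409/4290 ≠ 1/2 ⇒ order 1.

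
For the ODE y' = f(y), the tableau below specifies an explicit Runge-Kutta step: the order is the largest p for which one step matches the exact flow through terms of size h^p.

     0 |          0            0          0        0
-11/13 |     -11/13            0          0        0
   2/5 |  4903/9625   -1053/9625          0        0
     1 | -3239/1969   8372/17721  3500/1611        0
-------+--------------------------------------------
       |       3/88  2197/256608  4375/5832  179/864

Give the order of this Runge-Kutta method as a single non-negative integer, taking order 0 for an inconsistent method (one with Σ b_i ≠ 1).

4

b = (3/88, 2197/256608, 4375/5832, 179/864)
c = (0, -11/13, 2/5, 1)
Ac = (0, 0, 81/875, 84/179)
Σ b_i: 3/88·1 + 2197/256608·1 + 4375/5832·1 + 179/864·1 = 1 ✓
b·c: 2197/256608·(-11/13) + 4375/5832·2/5 + 179/864·1 = 1/2 ✓
b·c²: 2197/256608·121/169 + 4375/5832·4/25 + 179/864·1 = 1/3 ✓
b·Ac: 4375/5832·81/875 + 179/864·84/179 = 1/6 ✓
b·c³: 2197/256608·(-1331/2197) + 4375/5832·8/125 + 179/864·1 = 1/4 ✓
b·(c∘Ac): 4375/5832·162/4375 + 179/864·84/179 = 1/8 ✓
b·Ac²: 4375/5832·(-891/11375) + 179/864·1596/2327 = 1/12 ✓
b·A²c: 179/864·36/179 = 1/24 ✓; 4 stages ⇒ order 4.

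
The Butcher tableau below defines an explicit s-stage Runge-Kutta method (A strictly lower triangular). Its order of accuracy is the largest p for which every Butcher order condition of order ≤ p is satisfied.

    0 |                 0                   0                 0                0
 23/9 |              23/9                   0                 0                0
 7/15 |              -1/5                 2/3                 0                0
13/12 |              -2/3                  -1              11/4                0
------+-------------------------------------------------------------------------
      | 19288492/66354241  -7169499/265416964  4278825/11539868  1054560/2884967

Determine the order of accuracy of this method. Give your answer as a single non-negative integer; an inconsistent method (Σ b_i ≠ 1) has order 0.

b = (19288492/66354241, -7169499/265416964, 4278825/11539868, 1054560/2884967)
c = (0, 23/9, 7/15, 13/12)
Ac = (0, 0, 46/27, -229/180)
Σ b_i: 19288492/66354241·1 + (-7169499/265416964)·1 + 4278825/11539868·1 + 1054560/2884967·1 = 1 ✓
b·c: (-7169499/265416964)·23/9 + 4278825/11539868·7/15 + 1054560/2884967·13/12 = 1/2 ✓
b·c²: (-7169499/265416964)·529/81 + 4278825/11539868·49/225 + 1054560/2884967·169/144 = 1/3 ✓
b·Ac: 4278825/11539868·46/27 + 1054560/2884967·(-229/180) = 1/6 ✓
b·c³: (-7169499/265416964)·12167/729 + 4278825/11539868·343/3375 + 1054560/2884967·2197/1728 = 20095366/389470545 ≠ 1/4 ⇒ order 3.
b·(c∘Ac): 4278825/11539868·322/405 + 1054560/2884967·(-2977/2160) = -10853191/51929406 ≠ 1/8
b·Ac²: 4278825/11539868·1058/243 + 1054560/2884967·(-48049/8100) = -431519323/778941090 ≠ 1/12
b·A²c: 1054560/2884967·253/54 = 44467280/25964703 ≠ 1/24

3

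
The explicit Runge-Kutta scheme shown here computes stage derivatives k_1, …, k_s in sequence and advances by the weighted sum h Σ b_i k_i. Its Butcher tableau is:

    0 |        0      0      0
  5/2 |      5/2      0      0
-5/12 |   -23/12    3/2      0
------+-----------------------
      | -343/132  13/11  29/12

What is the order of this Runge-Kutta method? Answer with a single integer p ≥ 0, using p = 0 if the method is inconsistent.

b = (-343/132, 13/11, 29/12)
c = (0, 5/2, -5/12)
Ac = (0, 0, 15/4)
Σ b_i: (-343/132)·1 + 13/11·1 + 29/12·1 = 1 ✓
b·c: 13/11·5/2 + 29/12·(-5/12) = 3085/1584 ≠ 1/2 ⇒ order 1.

1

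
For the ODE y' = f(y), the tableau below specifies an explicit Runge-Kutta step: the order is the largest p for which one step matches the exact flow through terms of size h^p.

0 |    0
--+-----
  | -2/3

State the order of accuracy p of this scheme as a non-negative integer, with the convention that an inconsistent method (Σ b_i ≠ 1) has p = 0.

0

b = (-2/3)
c = (0)
Σ b_i: (-2/3)·1 = -2/3 ≠ 1 ⇒ order 0.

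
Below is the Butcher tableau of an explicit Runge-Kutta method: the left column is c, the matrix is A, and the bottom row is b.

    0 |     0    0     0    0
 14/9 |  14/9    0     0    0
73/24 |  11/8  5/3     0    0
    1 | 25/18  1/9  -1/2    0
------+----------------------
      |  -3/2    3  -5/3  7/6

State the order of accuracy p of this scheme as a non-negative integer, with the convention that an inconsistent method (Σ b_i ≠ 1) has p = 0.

b = (-3/2, 3, -5/3, 7/6)
c = (0, 14/9, 73/24, 1)
Ac = (0, 0, 70/27, -1747/1296)
Σ b_i: (-3/2)·1 + 3·1 + (-5/3)·1 + 7/6·1 = 1 ✓
b·c: 3·14/9 + (-5/3)·73/24 + 7/6·1 = 55/72 ≠ 1/2 ⇒ order 1.

1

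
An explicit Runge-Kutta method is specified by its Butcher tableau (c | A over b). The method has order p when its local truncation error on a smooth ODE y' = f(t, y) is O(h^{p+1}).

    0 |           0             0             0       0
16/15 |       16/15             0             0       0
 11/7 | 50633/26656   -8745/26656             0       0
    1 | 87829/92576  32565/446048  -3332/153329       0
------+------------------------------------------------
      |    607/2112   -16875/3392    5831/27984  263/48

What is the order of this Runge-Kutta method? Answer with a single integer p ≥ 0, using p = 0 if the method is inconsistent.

4

b = (607/2112, -16875/3392, 5831/27984, 263/48)
c = (0, 16/15, 11/7, 1)
Ac = (0, 0, -583/1666, 23/526)
Σ b_i: 607/2112·1 + (-16875/3392)·1 + 5831/27984·1 + 263/48·1 = 1 ✓
b·c: (-16875/3392)·16/15 + 5831/27984·11/7 + 263/48·1 = 1/2 ✓
b·c²: (-16875/3392)·256/225 + 5831/27984·121/49 + 263/48·1 = 1/3 ✓
b·Ac: 5831/27984·(-583/1666) + 263/48·23/526 = 1/6 ✓
b·c³: (-16875/3392)·4096/3375 + 5831/27984·1331/343 + 263/48·1 = 1/4 ✓
b·(c∘Ac): 5831/27984·(-6413/11662) + 263/48·23/526 = 1/8 ✓
b·Ac²: 5831/27984·(-4664/12495) + 263/48·116/3945 = 1/12 ✓
b·A²c: 263/48·2/263 = 1/24 ✓; 4 stages ⇒ order 4.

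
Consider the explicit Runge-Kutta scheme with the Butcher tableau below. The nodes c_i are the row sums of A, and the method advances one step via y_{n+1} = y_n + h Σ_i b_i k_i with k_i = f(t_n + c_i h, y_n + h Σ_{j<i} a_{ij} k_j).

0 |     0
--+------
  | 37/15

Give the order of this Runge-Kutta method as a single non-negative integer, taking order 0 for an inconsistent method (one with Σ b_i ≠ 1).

0

b = (37/15)
c = (0)
Σ b_i: 37/15·1 = 37/15 ≠ 1 ⇒ order 0.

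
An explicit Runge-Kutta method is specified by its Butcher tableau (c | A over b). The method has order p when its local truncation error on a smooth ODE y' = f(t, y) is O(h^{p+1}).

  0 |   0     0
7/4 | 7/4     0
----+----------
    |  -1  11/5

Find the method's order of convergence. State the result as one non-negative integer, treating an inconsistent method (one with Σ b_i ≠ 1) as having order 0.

0

b = (-1, 11/5)
c = (0, 7/4)
Σ b_i: (-1)·1 + 11/5·1 = 6/5 ≠ 1 ⇒ order 0.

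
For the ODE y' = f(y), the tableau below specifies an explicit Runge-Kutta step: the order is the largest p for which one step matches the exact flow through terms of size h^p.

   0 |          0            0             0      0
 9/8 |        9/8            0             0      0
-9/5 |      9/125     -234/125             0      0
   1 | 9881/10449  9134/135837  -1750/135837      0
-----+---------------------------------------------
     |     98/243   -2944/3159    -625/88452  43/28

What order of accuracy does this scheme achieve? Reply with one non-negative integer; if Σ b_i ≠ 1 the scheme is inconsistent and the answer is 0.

b = (98/243, -2944/3159, -625/88452, 43/28)
c = (0, 9/8, -9/5, 1)
Ac = (0, 0, -1053/500, 17/172)
Σ b_i: 98/243·1 + (-2944/3159)·1 + (-625/88452)·1 + 43/28·1 = 1 ✓
b·c: (-2944/3159)·9/8 + (-625/88452)·(-9/5) + 43/28·1 = 1/2 ✓
b·c²: (-2944/3159)·81/64 + (-625/88452)·81/25 + 43/28·1 = 1/3 ✓
b·Ac: (-625/88452)·(-1053/500) + 43/28·17/172 = 1/6 ✓
b·c³: (-2944/3159)·729/512 + (-625/88452)·(-729/125) + 43/28·1 = 1/4 ✓
b·(c∘Ac): (-625/88452)·9477/2500 + 43/28·17/172 = 1/8 ✓
b·Ac²: (-625/88452)·(-9477/4000) + 43/28·179/4128 = 1/12 ✓
b·A²c: 43/28·7/258 = 1/24 ✓; 4 stages ⇒ order 4.

4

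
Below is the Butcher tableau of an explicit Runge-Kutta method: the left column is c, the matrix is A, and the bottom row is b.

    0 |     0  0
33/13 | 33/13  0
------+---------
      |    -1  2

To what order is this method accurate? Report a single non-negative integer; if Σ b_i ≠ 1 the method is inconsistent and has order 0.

1

b = (-1, 2)
c = (0, 33/13)
Σ b_i: (-1)·1 + 2·1 = 1 ✓
b·c: 2·33/13 = 66/13 ≠ 1/2 ⇒ order 1.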